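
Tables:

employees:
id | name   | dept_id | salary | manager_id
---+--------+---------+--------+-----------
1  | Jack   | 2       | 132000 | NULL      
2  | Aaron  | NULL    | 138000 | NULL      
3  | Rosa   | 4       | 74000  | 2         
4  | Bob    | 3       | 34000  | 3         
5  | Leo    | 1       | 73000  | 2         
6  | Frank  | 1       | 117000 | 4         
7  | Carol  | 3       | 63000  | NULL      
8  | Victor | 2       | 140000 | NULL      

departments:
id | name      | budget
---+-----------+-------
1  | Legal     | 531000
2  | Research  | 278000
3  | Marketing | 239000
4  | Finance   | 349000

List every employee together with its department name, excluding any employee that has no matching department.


INNER JOIN keeps only employees rows whose dept_id matches an id in departments. Walk through each employee:
  - employee 1 (Jack): dept_id=2 -> matches Research
  - employee 2 (Aaron): dept_id=NULL, no match -> dropped
  - employee 3 (Rosa): dept_id=4 -> matches Finance
  - employee 4 (Bob): dept_id=3 -> matches Marketing
  - employee 5 (Leo): dept_id=1 -> matches Legal
  - employee 6 (Frank): dept_id=1 -> matches Legal
  - employee 7 (Carol): dept_id=3 -> matches Marketing
  - employee 8 (Victor): dept_id=2 -> matches Research
So 1 of 8 rows is dropped.

SQL:
SELECT a.name, b.name AS department
FROM employees a
INNER JOIN departments b ON a.dept_id = b.id

Result:
name   | department
-------+-----------
Jack   | Research  
Rosa   | Finance   
Bob    | Marketing 
Leo    | Legal     
Frank  | Legal     
Carol  | Marketing 
Victor | Research  


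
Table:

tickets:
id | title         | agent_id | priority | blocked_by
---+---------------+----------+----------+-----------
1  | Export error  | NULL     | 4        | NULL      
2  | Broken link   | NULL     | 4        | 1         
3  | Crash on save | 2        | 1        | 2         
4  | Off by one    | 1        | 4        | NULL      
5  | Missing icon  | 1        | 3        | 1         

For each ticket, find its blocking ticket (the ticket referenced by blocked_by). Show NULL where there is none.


This is a self-join: tickets is joined to a second copy of itself, matching each row's blocked_by to another row's id. Use LEFT JOIN so rows with blocked_by=NULL are kept.
  - ticket 1 (Export error): blocked_by=NULL -> NULL
  - ticket 2 (Broken link): blocked_by=1 -> Export error
  - ticket 3 (Crash on save): blocked_by=2 -> Broken link
  - ticket 4 (Off by one): blocked_by=NULL -> NULL
  - ticket 5 (Missing icon): blocked_by=1 -> Export error

SQL:
SELECT a.title AS item, b.title AS blocked_by
FROM tickets a
LEFT JOIN tickets b ON a.blocked_by = b.id

Result:
item          | blocked_by  
--------------+-------------
Export error  | NULL        
Broken link   | Export error
Crash on save | Broken link 
Off by one    | NULL        
Missing icon  | Export error


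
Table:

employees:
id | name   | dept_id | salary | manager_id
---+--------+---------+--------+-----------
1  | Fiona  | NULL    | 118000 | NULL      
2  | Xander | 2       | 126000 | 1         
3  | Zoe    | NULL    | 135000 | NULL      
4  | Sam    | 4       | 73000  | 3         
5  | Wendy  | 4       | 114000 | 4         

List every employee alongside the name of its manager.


This is a self-join: employees is joined to a second copy of itself, matching each row's manager_id to another row's id. Use LEFT JOIN so rows with manager_id=NULL are kept.
  - employee 1 (Fiona): manager_id=NULL -> NULL
  - employee 2 (Xander): manager_id=1 -> Fiona
  - employee 3 (Zoe): manager_id=NULL -> NULL
  - employee 4 (Sam): manager_id=3 -> Zoe
  - employee 5 (Wendy): manager_id=4 -> Sam

SQL:
SELECT a.name AS item, b.name AS manager
FROM employees a
LEFT JOIN employees b ON a.manager_id = b.id

Result:
item   | manager
-------+--------
Fiona  | NULL   
Xander | Fiona  
Zoe    | NULL   
Sam    | Zoe    
Wendy  | Sam    


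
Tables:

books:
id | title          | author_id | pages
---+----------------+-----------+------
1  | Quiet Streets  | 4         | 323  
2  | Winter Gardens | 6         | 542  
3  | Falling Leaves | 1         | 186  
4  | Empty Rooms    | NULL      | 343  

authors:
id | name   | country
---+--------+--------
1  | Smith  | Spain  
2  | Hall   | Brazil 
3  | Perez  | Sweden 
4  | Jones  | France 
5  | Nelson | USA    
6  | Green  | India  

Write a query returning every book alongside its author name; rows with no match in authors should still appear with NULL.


LEFT JOIN keeps every row from books (the left table); where author_id has no match in authors, the author columns become NULL. Walk through each book:
  - book 1 (Quiet Streets): author_id=4 -> matches Jones
  - book 2 (Winter Gardens): author_id=6 -> matches Green
  - book 3 (Falling Leaves): author_id=1 -> matches Smith
  - book 4 (Empty Rooms): author_id=NULL, no match -> kept with NULL
All 4 rows appear; 1 has NULL author.

SQL:
SELECT a.title, b.name AS author
FROM books a
LEFT JOIN authors b ON a.author_id = b.id

Result:
title          | author
---------------+-------
Quiet Streets  | Jones 
Winter Gardens | Green 
Falling Leaves | Smith 
Empty Rooms    | NULL  


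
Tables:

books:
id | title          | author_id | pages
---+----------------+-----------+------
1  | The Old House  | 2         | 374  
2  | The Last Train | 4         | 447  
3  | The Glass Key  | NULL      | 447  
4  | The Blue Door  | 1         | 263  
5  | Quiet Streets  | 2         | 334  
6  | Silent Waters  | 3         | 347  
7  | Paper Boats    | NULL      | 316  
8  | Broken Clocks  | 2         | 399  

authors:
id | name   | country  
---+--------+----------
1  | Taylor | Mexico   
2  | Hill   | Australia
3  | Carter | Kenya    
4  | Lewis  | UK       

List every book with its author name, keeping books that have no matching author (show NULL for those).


LEFT JOIN keeps every row from books (the left table); where author_id has no match in authors, the author columns become NULL. Walk through each book:
  - book 1 (The Old House): author_id=2 -> matches Hill
  - book 2 (The Last Train): author_id=4 -> matches Lewis
  - book 3 (The Glass Key): author_id=NULL, no match -> kept with NULL
  - book 4 (The Blue Door): author_id=1 -> matches Taylor
  - book 5 (Quiet Streets): author_id=2 -> matches Hill
  - book 6 (Silent Waters): author_id=3 -> matches Carter
  - book 7 (Paper Boats): author_id=NULL, no match -> kept with NULL
  - book 8 (Broken Clocks): author_id=2 -> matches Hill
All 8 rows appear; 2 have NULL author.

SQL:
SELECT a.title, b.name AS author
FROM books a
LEFT JOIN authors b ON a.author_id = b.id

Result:
title          | author
---------------+-------
The Old House  | Hill  
The Last Train | Lewis 
The Glass Key  | NULL  
The Blue Door  | Taylor
Quiet Streets  | Hill  
Silent Waters  | Carter
Paper Boats    | NULL  
Broken Clocks  | Hill  


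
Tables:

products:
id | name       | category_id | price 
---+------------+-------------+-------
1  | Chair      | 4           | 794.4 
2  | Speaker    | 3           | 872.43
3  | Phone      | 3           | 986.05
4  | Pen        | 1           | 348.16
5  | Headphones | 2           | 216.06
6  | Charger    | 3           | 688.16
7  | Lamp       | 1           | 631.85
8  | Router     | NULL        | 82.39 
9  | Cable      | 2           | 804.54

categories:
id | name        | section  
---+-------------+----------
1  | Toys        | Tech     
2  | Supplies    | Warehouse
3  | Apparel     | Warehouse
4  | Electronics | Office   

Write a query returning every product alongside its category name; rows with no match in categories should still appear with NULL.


LEFT JOIN keeps every row from products (the left table); where category_id has no match in categories, the category columns become NULL. Walk through each product:
  - product 1 (Chair): category_id=4 -> matches Electronics
  - product 2 (Speaker): category_id=3 -> matches Apparel
  - product 3 (Phone): category_id=3 -> matches Apparel
  - product 4 (Pen): category_id=1 -> matches Toys
  - product 5 (Headphones): category_id=2 -> matches Supplies
  - product 6 (Charger): category_id=3 -> matches Apparel
  - product 7 (Lamp): category_id=1 -> matches Toys
  - product 8 (Router): category_id=NULL, no match -> kept with NULL
  - product 9 (Cable): category_id=2 -> matches Supplies
All 9 rows appear; 1 has NULL category.

SQL:
SELECT a.name, b.name AS category
FROM products a
LEFT JOIN categories b ON a.category_id = b.id

Result:
name       | category   
-----------+------------
Chair      | Electronics
Speaker    | Apparel    
Phone      | Apparel    
Pen        | Toys       
Headphones | Supplies   
Charger    | Apparel    
Lamp       | Toys       
Router     | NULL       
Cable      | Supplies   


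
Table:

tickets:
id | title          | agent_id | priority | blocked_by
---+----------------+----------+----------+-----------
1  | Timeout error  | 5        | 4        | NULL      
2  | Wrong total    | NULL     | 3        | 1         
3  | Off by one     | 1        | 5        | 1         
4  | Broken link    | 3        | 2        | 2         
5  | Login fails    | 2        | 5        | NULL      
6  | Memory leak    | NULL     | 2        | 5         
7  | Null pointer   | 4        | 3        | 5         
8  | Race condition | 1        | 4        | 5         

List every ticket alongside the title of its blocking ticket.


This is a self-join: tickets is joined to a second copy of itself, matching each row's blocked_by to another row's id. Use LEFT JOIN so rows with blocked_by=NULL are kept.
  - ticket 1 (Timeout error): blocked_by=NULL -> NULL
  - ticket 2 (Wrong total): blocked_by=1 -> Timeout error
  - ticket 3 (Off by one): blocked_by=1 -> Timeout error
  - ticket 4 (Broken link): blocked_by=2 -> Wrong total
  - ticket 5 (Login fails): blocked_by=NULL -> NULL
  - ticket 6 (Memory leak): blocked_by=5 -> Login fails
  - ticket 7 (Null pointer): blocked_by=5 -> Login fails
  - ticket 8 (Race condition): blocked_by=5 -> Login fails

SQL:
SELECT a.title AS item, b.title AS blocked_by
FROM tickets a
LEFT JOIN tickets b ON a.blocked_by = b.id

Result:
item           | blocked_by   
---------------+--------------
Timeout error  | NULL         
Wrong total    | Timeout error
Off by one     | Timeout error
Broken link    | Wrong total  
Login fails    | NULL         
Memory leak    | Login fails  
Null pointer   | Login fails  
Race condition | Login fails  


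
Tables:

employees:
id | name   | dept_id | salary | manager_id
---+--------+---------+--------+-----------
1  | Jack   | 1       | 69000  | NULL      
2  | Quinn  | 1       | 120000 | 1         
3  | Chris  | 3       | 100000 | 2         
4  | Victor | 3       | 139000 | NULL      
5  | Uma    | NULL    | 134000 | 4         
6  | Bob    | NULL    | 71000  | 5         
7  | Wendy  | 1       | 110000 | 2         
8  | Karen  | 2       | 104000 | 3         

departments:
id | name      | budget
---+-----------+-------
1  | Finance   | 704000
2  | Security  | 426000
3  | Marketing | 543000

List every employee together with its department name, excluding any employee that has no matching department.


INNER JOIN keeps only employees rows whose dept_id matches an id in departments. Walk through each employee:
  - employee 1 (Jack): dept_id=1 -> matches Finance
  - employee 2 (Quinn): dept_id=1 -> matches Finance
  - employee 3 (Chris): dept_id=3 -> matches Marketing
  - employee 4 (Victor): dept_id=3 -> matches Marketing
  - employee 5 (Uma): dept_id=NULL, no match -> dropped
  - employee 6 (Bob): dept_id=NULL, no match -> dropped
  - employee 7 (Wendy): dept_id=1 -> matches Finance
  - employee 8 (Karen): dept_id=2 -> matches Security
So 2 of 8 rows are dropped.

SQL:
SELECT a.name, b.name AS department
FROM employees a
INNER JOIN departments b ON a.dept_id = b.id

Result:
name   | department
-------+-----------
Jack   | Finance   
Quinn  | Finance   
Chris  | Marketing 
Victor | Marketing 
Wendy  | Finance   
Karen  | Security  


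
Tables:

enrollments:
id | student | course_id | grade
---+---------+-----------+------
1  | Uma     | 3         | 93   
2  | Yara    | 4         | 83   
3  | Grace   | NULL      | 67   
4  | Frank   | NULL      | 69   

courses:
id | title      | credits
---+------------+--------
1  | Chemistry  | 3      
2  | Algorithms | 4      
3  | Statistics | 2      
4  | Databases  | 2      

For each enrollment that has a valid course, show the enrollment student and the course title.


INNER JOIN keeps only enrollments rows whose course_id matches an id in courses. Walk through each enrollment:
  - enrollment 1 (Uma): course_id=3 -> matches Statistics
  - enrollment 2 (Yara): course_id=4 -> matches Databases
  - enrollment 3 (Grace): course_id=NULL, no match -> dropped
  - enrollment 4 (Frank): course_id=NULL, no match -> dropped
So 2 of 4 rows are dropped.

SQL:
SELECT a.student, b.title AS course
FROM enrollments a
INNER JOIN courses b ON a.course_id = b.id

Result:
student | course    
--------+-----------
Uma     | Statistics
Yara    | Databases 


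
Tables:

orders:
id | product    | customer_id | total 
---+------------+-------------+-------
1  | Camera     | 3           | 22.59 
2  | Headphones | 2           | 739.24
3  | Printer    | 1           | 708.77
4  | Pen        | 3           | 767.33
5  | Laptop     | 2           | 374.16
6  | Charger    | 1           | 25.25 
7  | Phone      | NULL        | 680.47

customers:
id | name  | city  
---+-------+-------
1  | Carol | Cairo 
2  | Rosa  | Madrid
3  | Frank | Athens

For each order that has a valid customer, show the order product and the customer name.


INNER JOIN keeps only orders rows whose customer_id matches an id in customers. Walk through each order:
  - order 1 (Camera): customer_id=3 -> matches Frank
  - order 2 (Headphones): customer_id=2 -> matches Rosa
  - order 3 (Printer): customer_id=1 -> matches Carol
  - order 4 (Pen): customer_id=3 -> matches Frank
  - order 5 (Laptop): customer_id=2 -> matches Rosa
  - order 6 (Charger): customer_id=1 -> matches Carol
  - order 7 (Phone): customer_id=NULL, no match -> dropped
So 1 of 7 rows is dropped.

SQL:
SELECT a.product, b.name AS customer
FROM orders a
INNER JOIN customers b ON a.customer_id = b.id

Result:
product    | customer
-----------+---------
Camera     | Frank   
Headphones | Rosa    
Printer    | Carol   
Pen        | Frank   
Laptop     | Rosa    
Charger    | Carol   


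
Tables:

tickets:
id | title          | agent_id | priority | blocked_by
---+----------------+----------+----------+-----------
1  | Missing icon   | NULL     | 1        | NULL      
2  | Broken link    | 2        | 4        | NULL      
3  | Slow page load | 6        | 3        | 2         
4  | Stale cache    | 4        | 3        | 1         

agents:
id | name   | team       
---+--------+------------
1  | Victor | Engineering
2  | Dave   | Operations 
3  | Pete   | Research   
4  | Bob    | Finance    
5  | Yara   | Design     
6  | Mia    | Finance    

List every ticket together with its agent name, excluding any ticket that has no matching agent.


INNER JOIN keeps only tickets rows whose agent_id matches an id in agents. Walk through each ticket:
  - ticket 1 (Missing icon): agent_id=NULL, no match -> dropped
  - ticket 2 (Broken link): agent_id=2 -> matches Dave
  - ticket 3 (Slow page load): agent_id=6 -> matches Mia
  - ticket 4 (Stale cache): agent_id=4 -> matches Bob
So 1 of 4 rows is dropped.

SQL:
SELECT a.title, b.name AS agent
FROM tickets a
INNER JOIN agents b ON a.agent_id = b.id

Result:
title          | agent
---------------+------
Broken link    | Dave 
Slow page load | Mia  
Stale cache    | Bob  


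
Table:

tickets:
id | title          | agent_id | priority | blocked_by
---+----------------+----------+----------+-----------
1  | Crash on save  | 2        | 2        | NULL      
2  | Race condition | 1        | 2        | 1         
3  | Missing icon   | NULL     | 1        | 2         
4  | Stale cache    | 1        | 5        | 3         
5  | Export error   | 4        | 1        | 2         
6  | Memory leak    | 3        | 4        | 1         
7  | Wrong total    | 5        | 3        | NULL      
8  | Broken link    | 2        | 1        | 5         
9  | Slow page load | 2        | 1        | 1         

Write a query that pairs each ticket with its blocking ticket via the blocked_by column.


This is a self-join: tickets is joined to a second copy of itself, matching each row's blocked_by to another row's id. Use LEFT JOIN so rows with blocked_by=NULL are kept.
  - ticket 1 (Crash on save): blocked_by=NULL -> NULL
  - ticket 2 (Race condition): blocked_by=1 -> Crash on save
  - ticket 3 (Missing icon): blocked_by=2 -> Race condition
  - ticket 4 (Stale cache): blocked_by=3 -> Missing icon
  - ticket 5 (Export error): blocked_by=2 -> Race condition
  - ticket 6 (Memory leak): blocked_by=1 -> Crash on save
  - ticket 7 (Wrong total): blocked_by=NULL -> NULL
  - ticket 8 (Broken link): blocked_by=5 -> Export error
  - ticket 9 (Slow page load): blocked_by=1 -> Crash on save

SQL:
SELECT a.title AS item, b.title AS blocked_by
FROM tickets a
LEFT JOIN tickets b ON a.blocked_by = b.id

Result:
item           | blocked_by    
---------------+---------------
Crash on save  | NULL          
Race condition | Crash on save 
Missing icon   | Race condition
Stale cache    | Missing icon  
Export error   | Race condition
Memory leak    | Crash on save 
Wrong total    | NULL          
Broken link    | Export error  
Slow page load | Crash on save 


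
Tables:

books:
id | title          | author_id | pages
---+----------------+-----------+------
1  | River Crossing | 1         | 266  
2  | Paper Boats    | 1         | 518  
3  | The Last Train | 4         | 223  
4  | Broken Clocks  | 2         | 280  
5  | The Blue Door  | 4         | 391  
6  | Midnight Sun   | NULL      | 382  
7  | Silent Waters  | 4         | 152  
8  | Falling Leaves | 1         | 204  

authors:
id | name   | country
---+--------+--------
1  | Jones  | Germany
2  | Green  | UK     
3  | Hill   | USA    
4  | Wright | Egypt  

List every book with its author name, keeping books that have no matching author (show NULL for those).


LEFT JOIN keeps every row from books (the left table); where author_id has no match in authors, the author columns become NULL. Walk through each book:
  - book 1 (River Crossing): author_id=1 -> matches Jones
  - book 2 (Paper Boats): author_id=1 -> matches Jones
  - book 3 (The Last Train): author_id=4 -> matches Wright
  - book 4 (Broken Clocks): author_id=2 -> matches Green
  - book 5 (The Blue Door): author_id=4 -> matches Wright
  - book 6 (Midnight Sun): author_id=NULL, no match -> kept with NULL
  - book 7 (Silent Waters): author_id=4 -> matches Wright
  - book 8 (Falling Leaves): author_id=1 -> matches Jones
All 8 rows appear; 1 has NULL author.

SQL:
SELECT a.title, b.name AS author
FROM books a
LEFT JOIN authors b ON a.author_id = b.id

Result:
title          | author
---------------+-------
River Crossing | Jones 
Paper Boats    | Jones 
The Last Train | Wright
Broken Clocks  | Green 
The Blue Door  | Wright
Midnight Sun   | NULL  
Silent Waters  | Wright
Falling Leaves | Jones 


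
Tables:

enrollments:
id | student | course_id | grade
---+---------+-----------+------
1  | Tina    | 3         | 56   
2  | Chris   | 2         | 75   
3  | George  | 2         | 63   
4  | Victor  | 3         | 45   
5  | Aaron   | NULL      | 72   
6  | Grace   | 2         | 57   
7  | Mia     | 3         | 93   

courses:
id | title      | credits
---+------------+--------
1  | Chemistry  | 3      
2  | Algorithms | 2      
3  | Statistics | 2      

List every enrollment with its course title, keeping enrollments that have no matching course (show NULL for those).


LEFT JOIN keeps every row from enrollments (the left table); where course_id has no match in courses, the course columns become NULL. Walk through each enrollment:
  - enrollment 1 (Tina): course_id=3 -> matches Statistics
  - enrollment 2 (Chris): course_id=2 -> matches Algorithms
  - enrollment 3 (George): course_id=2 -> matches Algorithms
  - enrollment 4 (Victor): course_id=3 -> matches Statistics
  - enrollment 5 (Aaron): course_id=NULL, no match -> kept with NULL
  - enrollment 6 (Grace): course_id=2 -> matches Algorithms
  - enrollment 7 (Mia): course_id=3 -> matches Statistics
All 7 rows appear; 1 has NULL course.

SQL:
SELECT a.student, b.title AS course
FROM enrollments a
LEFT JOIN courses b ON a.course_id = b.id

Result:
student | course    
--------+-----------
Tina    | Statistics
Chris   | Algorithms
George  | Algorithms
Victor  | Statistics
Aaron   | NULL      
Grace   | Algorithms
Mia     | Statistics


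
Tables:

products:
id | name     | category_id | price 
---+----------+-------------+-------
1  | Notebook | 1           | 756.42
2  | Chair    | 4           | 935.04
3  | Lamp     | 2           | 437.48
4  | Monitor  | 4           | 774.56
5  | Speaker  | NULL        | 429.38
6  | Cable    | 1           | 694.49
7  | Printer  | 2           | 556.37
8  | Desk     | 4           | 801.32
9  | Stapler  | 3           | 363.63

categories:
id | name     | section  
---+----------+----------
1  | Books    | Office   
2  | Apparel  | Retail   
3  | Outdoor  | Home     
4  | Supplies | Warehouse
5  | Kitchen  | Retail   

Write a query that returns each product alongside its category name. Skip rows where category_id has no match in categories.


INNER JOIN keeps only products rows whose category_id matches an id in categories. Walk through each product:
  - product 1 (Notebook): category_id=1 -> matches Books
  - product 2 (Chair): category_id=4 -> matches Supplies
  - product 3 (Lamp): category_id=2 -> matches Apparel
  - product 4 (Monitor): category_id=4 -> matches Supplies
  - product 5 (Speaker): category_id=NULL, no match -> dropped
  - product 6 (Cable): category_id=1 -> matches Books
  - product 7 (Printer): category_id=2 -> matches Apparel
  - product 8 (Desk): category_id=4 -> matches Supplies
  - product 9 (Stapler): category_id=3 -> matches Outdoor
So 1 of 9 rows is dropped.

SQL:
SELECT a.name, b.name AS category
FROM products a
INNER JOIN categories b ON a.category_id = b.id

Result:
name     | category
---------+---------
Notebook | Books   
Chair    | Supplies
Lamp     | Apparel 
Monitor  | Supplies
Cable    | Books   
Printer  | Apparel 
Desk     | Supplies
Stapler  | Outdoor 


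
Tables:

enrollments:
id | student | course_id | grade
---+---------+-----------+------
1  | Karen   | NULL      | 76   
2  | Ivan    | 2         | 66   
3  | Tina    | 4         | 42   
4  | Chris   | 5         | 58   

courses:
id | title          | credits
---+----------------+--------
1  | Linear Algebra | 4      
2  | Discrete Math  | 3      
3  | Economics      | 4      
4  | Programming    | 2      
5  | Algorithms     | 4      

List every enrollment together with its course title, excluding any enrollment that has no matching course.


INNER JOIN keeps only enrollments rows whose course_id matches an id in courses. Walk through each enrollment:
  - enrollment 1 (Karen): course_id=NULL, no match -> dropped
  - enrollment 2 (Ivan): course_id=2 -> matches Discrete Math
  - enrollment 3 (Tina): course_id=4 -> matches Programming
  - enrollment 4 (Chris): course_id=5 -> matches Algorithms
So 1 of 4 rows is dropped.

SQL:
SELECT a.student, b.title AS course
FROM enrollments a
INNER JOIN courses b ON a.course_id = b.id

Result:
student | course       
--------+--------------
Ivan    | Discrete Math
Tina    | Programming  
Chris   | Algorithms   


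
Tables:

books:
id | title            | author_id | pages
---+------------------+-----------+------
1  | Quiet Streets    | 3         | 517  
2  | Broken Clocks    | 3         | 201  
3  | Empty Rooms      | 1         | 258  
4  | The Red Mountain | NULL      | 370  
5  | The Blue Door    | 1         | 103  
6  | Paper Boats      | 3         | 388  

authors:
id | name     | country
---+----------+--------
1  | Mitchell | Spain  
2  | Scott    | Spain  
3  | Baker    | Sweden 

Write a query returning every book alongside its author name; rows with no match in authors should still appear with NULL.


LEFT JOIN keeps every row from books (the left table); where author_id has no match in authors, the author columns become NULL. Walk through each book:
  - book 1 (Quiet Streets): author_id=3 -> matches Baker
  - book 2 (Broken Clocks): author_id=3 -> matches Baker
  - book 3 (Empty Rooms): author_id=1 -> matches Mitchell
  - book 4 (The Red Mountain): author_id=NULL, no match -> kept with NULL
  - book 5 (The Blue Door): author_id=1 -> matches Mitchell
  - book 6 (Paper Boats): author_id=3 -> matches Baker
All 6 rows appear; 1 has NULL author.

SQL:
SELECT a.title, b.name AS author
FROM books a
LEFT JOIN authors b ON a.author_id = b.id

Result:
title            | author  
-----------------+---------
Quiet Streets    | Baker   
Broken Clocks    | Baker   
Empty Rooms      | Mitchell
The Red Mountain | NULL    
The Blue Door    | Mitchell
Paper Boats      | Baker   


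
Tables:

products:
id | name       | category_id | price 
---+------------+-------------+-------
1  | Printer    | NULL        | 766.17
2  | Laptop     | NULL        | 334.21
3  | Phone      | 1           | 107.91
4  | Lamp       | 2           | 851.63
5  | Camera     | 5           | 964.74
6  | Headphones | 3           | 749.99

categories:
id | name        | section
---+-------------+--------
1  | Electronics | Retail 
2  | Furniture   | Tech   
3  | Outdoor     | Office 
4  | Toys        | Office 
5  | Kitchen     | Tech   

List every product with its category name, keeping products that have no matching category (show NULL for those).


LEFT JOIN keeps every row from products (the left table); where category_id has no match in categories, the category columns become NULL. Walk through each product:
  - product 1 (Printer): category_id=NULL, no match -> kept with NULL
  - product 2 (Laptop): category_id=NULL, no match -> kept with NULL
  - product 3 (Phone): category_id=1 -> matches Electronics
  - product 4 (Lamp): category_id=2 -> matches Furniture
  - product 5 (Camera): category_id=5 -> matches Kitchen
  - product 6 (Headphones): category_id=3 -> matches Outdoor
All 6 rows appear; 2 have NULL category.

SQL:
SELECT a.name, b.name AS category
FROM products a
LEFT JOIN categories b ON a.category_id = b.id

Result:
name       | category   
-----------+------------
Printer    | NULL       
Laptop     | NULL       
Phone      | Electronics
Lamp       | Furniture  
Camera     | Kitchen    
Headphones | Outdoor    


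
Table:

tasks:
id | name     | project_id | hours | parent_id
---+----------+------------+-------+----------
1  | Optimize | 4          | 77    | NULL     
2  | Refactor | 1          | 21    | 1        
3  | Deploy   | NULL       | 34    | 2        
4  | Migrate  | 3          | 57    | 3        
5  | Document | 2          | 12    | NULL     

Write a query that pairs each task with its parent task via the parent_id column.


This is a self-join: tasks is joined to a second copy of itself, matching each row's parent_id to another row's id. Use LEFT JOIN so rows with parent_id=NULL are kept.
  - task 1 (Optimize): parent_id=NULL -> NULL
  - task 2 (Refactor): parent_id=1 -> Optimize
  - task 3 (Deploy): parent_id=2 -> Refactor
  - task 4 (Migrate): parent_id=3 -> Deploy
  - task 5 (Document): parent_id=NULL -> NULL

SQL:
SELECT a.name AS item, b.name AS parent
FROM tasks a
LEFT JOIN tasks b ON a.parent_id = b.id

Result:
item     | parent  
---------+---------
Optimize | NULL    
Refactor | Optimize
Deploy   | Refactor
Migrate  | Deploy  
Document | NULL    


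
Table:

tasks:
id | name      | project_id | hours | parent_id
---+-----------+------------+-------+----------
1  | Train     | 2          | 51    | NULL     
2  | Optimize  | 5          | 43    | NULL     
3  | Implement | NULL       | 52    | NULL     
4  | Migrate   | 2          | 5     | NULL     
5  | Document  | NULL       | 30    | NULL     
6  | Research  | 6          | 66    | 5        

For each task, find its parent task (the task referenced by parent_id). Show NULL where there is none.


This is a self-join: tasks is joined to a second copy of itself, matching each row's parent_id to another row's id. Use LEFT JOIN so rows with parent_id=NULL are kept.
  - task 1 (Train): parent_id=NULL -> NULL
  - task 2 (Optimize): parent_id=NULL -> NULL
  - task 3 (Implement): parent_id=NULL -> NULL
  - task 4 (Migrate): parent_id=NULL -> NULL
  - task 5 (Document): parent_id=NULL -> NULL
  - task 6 (Research): parent_id=5 -> Document

SQL:
SELECT a.name AS item, b.name AS parent
FROM tasks a
LEFT JOIN tasks b ON a.parent_id = b.id

Result:
item      | parent  
----------+---------
Train     | NULL    
Optimize  | NULL    
Implement | NULL    
Migrate   | NULL    
Document  | NULL    
Research  | Document


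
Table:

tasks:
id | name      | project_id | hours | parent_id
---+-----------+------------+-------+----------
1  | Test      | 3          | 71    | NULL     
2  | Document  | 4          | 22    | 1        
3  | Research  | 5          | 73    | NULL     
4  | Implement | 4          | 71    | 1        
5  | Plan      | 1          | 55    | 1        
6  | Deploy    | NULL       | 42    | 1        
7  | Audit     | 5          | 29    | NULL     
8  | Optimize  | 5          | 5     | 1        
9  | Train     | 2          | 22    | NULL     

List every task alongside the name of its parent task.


This is a self-join: tasks is joined to a second copy of itself, matching each row's parent_id to another row's id. Use LEFT JOIN so rows with parent_id=NULL are kept.
  - task 1 (Test): parent_id=NULL -> NULL
  - task 2 (Document): parent_id=1 -> Test
  - task 3 (Research): parent_id=NULL -> NULL
  - task 4 (Implement): parent_id=1 -> Test
  - task 5 (Plan): parent_id=1 -> Test
  - task 6 (Deploy): parent_id=1 -> Test
  - task 7 (Audit): parent_id=NULL -> NULL
  - task 8 (Optimize): parent_id=1 -> Test
  - task 9 (Train): parent_id=NULL -> NULL

SQL:
SELECT a.name AS item, b.name AS parent
FROM tasks a
LEFT JOIN tasks b ON a.parent_id = b.id

Result:
item      | parent
----------+-------
Test      | NULL  
Document  | Test  
Research  | NULL  
Implement | Test  
Plan      | Test  
Deploy    | Test  
Audit     | NULL  
Optimize  | Test  
Train     | NULL  


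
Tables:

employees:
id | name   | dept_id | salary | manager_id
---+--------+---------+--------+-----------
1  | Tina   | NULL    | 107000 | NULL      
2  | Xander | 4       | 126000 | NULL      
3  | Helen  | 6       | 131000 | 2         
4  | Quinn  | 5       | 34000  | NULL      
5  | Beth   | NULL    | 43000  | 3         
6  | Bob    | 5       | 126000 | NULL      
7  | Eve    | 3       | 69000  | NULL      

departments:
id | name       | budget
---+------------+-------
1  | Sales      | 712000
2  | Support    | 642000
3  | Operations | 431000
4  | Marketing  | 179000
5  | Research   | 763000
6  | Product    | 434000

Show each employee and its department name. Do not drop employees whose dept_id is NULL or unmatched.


LEFT JOIN keeps every row from employees (the left table); where dept_id has no match in departments, the department columns become NULL. Walk through each employee:
  - employee 1 (Tina): dept_id=NULL, no match -> kept with NULL
  - employee 2 (Xander): dept_id=4 -> matches Marketing
  - employee 3 (Helen): dept_id=6 -> matches Product
  - employee 4 (Quinn): dept_id=5 -> matches Research
  - employee 5 (Beth): dept_id=NULL, no match -> kept with NULL
  - employee 6 (Bob): dept_id=5 -> matches Research
  - employee 7 (Eve): dept_id=3 -> matches Operations
All 7 rows appear; 2 have NULL department.

SQL:
SELECT a.name, b.name AS department
FROM employees a
LEFT JOIN departments b ON a.dept_id = b.id

Result:
name   | department
-------+-----------
Tina   | NULL      
Xander | Marketing 
Helen  | Product   
Quinn  | Research  
Beth   | NULL      
Bob    | Research  
Eve    | Operations


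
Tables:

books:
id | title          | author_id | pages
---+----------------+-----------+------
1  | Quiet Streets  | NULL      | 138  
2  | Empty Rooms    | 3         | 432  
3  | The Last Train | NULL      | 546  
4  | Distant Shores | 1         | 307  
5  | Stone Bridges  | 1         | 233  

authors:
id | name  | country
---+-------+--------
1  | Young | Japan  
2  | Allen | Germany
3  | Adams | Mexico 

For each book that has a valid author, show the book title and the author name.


INNER JOIN keeps only books rows whose author_id matches an id in authors. Walk through each book:
  - book 1 (Quiet Streets): author_id=NULL, no match -> dropped
  - book 2 (Empty Rooms): author_id=3 -> matches Adams
  - book 3 (The Last Train): author_id=NULL, no match -> dropped
  - book 4 (Distant Shores): author_id=1 -> matches Young
  - book 5 (Stone Bridges): author_id=1 -> matches Young
So 2 of 5 rows are dropped.

SQL:
SELECT a.title, b.name AS author
FROM books a
INNER JOIN authors b ON a.author_id = b.id

Result:
title          | author
---------------+-------
Empty Rooms    | Adams 
Distant Shores | Young 
Stone Bridges  | Young 


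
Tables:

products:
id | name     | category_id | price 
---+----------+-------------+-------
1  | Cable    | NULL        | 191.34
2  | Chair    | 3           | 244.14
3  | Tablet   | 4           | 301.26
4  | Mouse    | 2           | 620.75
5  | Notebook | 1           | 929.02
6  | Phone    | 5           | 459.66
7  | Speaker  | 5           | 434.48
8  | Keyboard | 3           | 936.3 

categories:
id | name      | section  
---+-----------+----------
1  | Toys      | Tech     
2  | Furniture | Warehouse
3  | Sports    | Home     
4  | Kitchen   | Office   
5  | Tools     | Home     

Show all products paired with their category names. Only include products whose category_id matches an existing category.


INNER JOIN keeps only products rows whose category_id matches an id in categories. Walk through each product:
  - product 1 (Cable): category_id=NULL, no match -> dropped
  - product 2 (Chair): category_id=3 -> matches Sports
  - product 3 (Tablet): category_id=4 -> matches Kitchen
  - product 4 (Mouse): category_id=2 -> matches Furniture
  - product 5 (Notebook): category_id=1 -> matches Toys
  - product 6 (Phone): category_id=5 -> matches Tools
  - product 7 (Speaker): category_id=5 -> matches Tools
  - product 8 (Keyboard): category_id=3 -> matches Sports
So 1 of 8 rows is dropped.

SQL:
SELECT a.name, b.name AS category
FROM products a
INNER JOIN categories b ON a.category_id = b.id

Result:
name     | category 
---------+----------
Chair    | Sports   
Tablet   | Kitchen  
Mouse    | Furniture
Notebook | Toys     
Phone    | Tools    
Speaker  | Tools    
Keyboard | Sports   


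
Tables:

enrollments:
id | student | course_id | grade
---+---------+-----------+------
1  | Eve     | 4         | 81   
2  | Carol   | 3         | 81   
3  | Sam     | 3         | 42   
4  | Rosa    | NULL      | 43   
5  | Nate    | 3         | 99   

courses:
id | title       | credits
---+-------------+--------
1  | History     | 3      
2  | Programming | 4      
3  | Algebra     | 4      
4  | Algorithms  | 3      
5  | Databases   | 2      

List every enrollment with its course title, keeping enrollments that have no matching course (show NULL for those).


LEFT JOIN keeps every row from enrollments (the left table); where course_id has no match in courses, the course columns become NULL. Walk through each enrollment:
  - enrollment 1 (Eve): course_id=4 -> matches Algorithms
  - enrollment 2 (Carol): course_id=3 -> matches Algebra
  - enrollment 3 (Sam): course_id=3 -> matches Algebra
  - enrollment 4 (Rosa): course_id=NULL, no match -> kept with NULL
  - enrollment 5 (Nate): course_id=3 -> matches Algebra
All 5 rows appear; 1 has NULL course.

SQL:
SELECT a.student, b.title AS course
FROM enrollments a
LEFT JOIN courses b ON a.course_id = b.id

Result:
student | course    
--------+-----------
Eve     | Algorithms
Carol   | Algebra   
Sam     | Algebra   
Rosa    | NULL      
Nate    | Algebra   


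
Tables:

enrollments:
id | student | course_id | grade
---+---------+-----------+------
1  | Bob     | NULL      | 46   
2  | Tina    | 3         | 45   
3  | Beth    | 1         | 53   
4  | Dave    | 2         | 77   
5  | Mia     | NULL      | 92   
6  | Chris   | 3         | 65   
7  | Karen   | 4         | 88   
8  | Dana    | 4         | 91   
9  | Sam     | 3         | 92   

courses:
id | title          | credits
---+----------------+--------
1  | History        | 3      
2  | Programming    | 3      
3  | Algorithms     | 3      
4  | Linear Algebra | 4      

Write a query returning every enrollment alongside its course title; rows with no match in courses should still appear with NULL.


LEFT JOIN keeps every row from enrollments (the left table); where course_id has no match in courses, the course columns become NULL. Walk through each enrollment:
  - enrollment 1 (Bob): course_id=NULL, no match -> kept with NULL
  - enrollment 2 (Tina): course_id=3 -> matches Algorithms
  - enrollment 3 (Beth): course_id=1 -> matches History
  - enrollment 4 (Dave): course_id=2 -> matches Programming
  - enrollment 5 (Mia): course_id=NULL, no match -> kept with NULL
  - enrollment 6 (Chris): course_id=3 -> matches Algorithms
  - enrollment 7 (Karen): course_id=4 -> matches Linear Algebra
  - enrollment 8 (Dana): course_id=4 -> matches Linear Algebra
  - enrollment 9 (Sam): course_id=3 -> matches Algorithms
All 9 rows appear; 2 have NULL course.

SQL:
SELECT a.student, b.title AS course
FROM enrollments a
LEFT JOIN courses b ON a.course_id = b.id

Result:
student | course        
--------+---------------
Bob     | NULL          
Tina    | Algorithms    
Beth    | History       
Dave    | Programming   
Mia     | NULL          
Chris   | Algorithms    
Karen   | Linear Algebra
Dana    | Linear Algebra
Sam     | Algorithms    


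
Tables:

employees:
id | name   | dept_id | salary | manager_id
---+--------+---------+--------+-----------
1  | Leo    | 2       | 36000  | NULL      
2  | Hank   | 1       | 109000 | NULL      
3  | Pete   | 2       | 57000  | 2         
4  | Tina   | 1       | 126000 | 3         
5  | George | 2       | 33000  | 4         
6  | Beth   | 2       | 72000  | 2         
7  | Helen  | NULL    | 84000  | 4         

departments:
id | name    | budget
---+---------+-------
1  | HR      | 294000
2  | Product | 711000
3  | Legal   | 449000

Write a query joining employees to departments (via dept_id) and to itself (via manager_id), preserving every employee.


Two LEFT JOINs from the same base table employees: one to departments via dept_id, one to employees itself via manager_id. Both are LEFT so every employee is preserved.
Match against departments:
  - employee 1 (Leo): dept_id=2 -> matches Product
  - employee 2 (Hank): dept_id=1 -> matches HR
  - employee 3 (Pete): dept_id=2 -> matches Product
  - employee 4 (Tina): dept_id=1 -> matches HR
  - employee 5 (George): dept_id=2 -> matches Product
  - employee 6 (Beth): dept_id=2 -> matches Product
  - employee 7 (Helen): dept_id=NULL, no match -> kept with NULL
Match against employees (self):
  - employee 1 (Leo): manager_id=NULL -> NULL
  - employee 2 (Hank): manager_id=NULL -> NULL
  - employee 3 (Pete): manager_id=2 -> Hank
  - employee 4 (Tina): manager_id=3 -> Pete
  - employee 5 (George): manager_id=4 -> Tina
  - employee 6 (Beth): manager_id=2 -> Hank
  - employee 7 (Helen): manager_id=4 -> Tina

SQL:
SELECT a.name, b.name AS department, c.name AS manager
FROM employees a
LEFT JOIN departments b ON a.dept_id = b.id
LEFT JOIN employees c ON a.manager_id = c.id

Result:
name   | department | manager
-------+------------+--------
Leo    | Product    | NULL   
Hank   | HR         | NULL   
Pete   | Product    | Hank   
Tina   | HR         | Pete   
George | Product    | Tina   
Beth   | Product    | Hank   
Helen  | NULL       | Tina   


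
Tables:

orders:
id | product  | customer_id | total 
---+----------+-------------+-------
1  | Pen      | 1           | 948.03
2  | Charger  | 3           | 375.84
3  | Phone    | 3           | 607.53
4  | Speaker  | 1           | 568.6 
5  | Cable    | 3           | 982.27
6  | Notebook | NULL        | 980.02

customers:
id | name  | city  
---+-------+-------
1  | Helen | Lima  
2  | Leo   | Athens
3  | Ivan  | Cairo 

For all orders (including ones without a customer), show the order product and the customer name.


LEFT JOIN keeps every row from orders (the left table); where customer_id has no match in customers, the customer columns become NULL. Walk through each order:
  - order 1 (Pen): customer_id=1 -> matches Helen
  - order 2 (Charger): customer_id=3 -> matches Ivan
  - order 3 (Phone): customer_id=3 -> matches Ivan
  - order 4 (Speaker): customer_id=1 -> matches Helen
  - order 5 (Cable): customer_id=3 -> matches Ivan
  - order 6 (Notebook): customer_id=NULL, no match -> kept with NULL
All 6 rows appear; 1 has NULL customer.

SQL:
SELECT a.product, b.name AS customer
FROM orders a
LEFT JOIN customers b ON a.customer_id = b.id

Result:
product  | customer
---------+---------
Pen      | Helen   
Charger  | Ivan    
Phone    | Ivan    
Speaker  | Helen   
Cable    | Ivan    
Notebook | NULL    
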